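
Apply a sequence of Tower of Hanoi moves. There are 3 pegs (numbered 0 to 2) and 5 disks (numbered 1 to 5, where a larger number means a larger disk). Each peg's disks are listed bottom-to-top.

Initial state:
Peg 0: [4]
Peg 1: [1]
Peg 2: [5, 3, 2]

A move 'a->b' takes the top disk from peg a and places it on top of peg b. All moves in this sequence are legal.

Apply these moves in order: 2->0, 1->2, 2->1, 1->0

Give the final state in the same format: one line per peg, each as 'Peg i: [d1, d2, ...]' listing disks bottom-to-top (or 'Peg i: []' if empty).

After move 1 (2->0):
Peg 0: [4, 2]
Peg 1: [1]
Peg 2: [5, 3]

After move 2 (1->2):
Peg 0: [4, 2]
Peg 1: []
Peg 2: [5, 3, 1]

After move 3 (2->1):
Peg 0: [4, 2]
Peg 1: [1]
Peg 2: [5, 3]

After move 4 (1->0):
Peg 0: [4, 2, 1]
Peg 1: []
Peg 2: [5, 3]

Answer: Peg 0: [4, 2, 1]
Peg 1: []
Peg 2: [5, 3]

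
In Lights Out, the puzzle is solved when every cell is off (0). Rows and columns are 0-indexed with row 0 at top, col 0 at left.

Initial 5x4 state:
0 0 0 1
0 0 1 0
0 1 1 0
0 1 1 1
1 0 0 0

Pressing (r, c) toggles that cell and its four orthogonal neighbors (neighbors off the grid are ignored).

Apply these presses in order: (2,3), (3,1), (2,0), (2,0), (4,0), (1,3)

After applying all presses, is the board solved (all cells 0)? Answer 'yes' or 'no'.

Answer: yes

Derivation:
After press 1 at (2,3):
0 0 0 1
0 0 1 1
0 1 0 1
0 1 1 0
1 0 0 0

After press 2 at (3,1):
0 0 0 1
0 0 1 1
0 0 0 1
1 0 0 0
1 1 0 0

After press 3 at (2,0):
0 0 0 1
1 0 1 1
1 1 0 1
0 0 0 0
1 1 0 0

After press 4 at (2,0):
0 0 0 1
0 0 1 1
0 0 0 1
1 0 0 0
1 1 0 0

After press 5 at (4,0):
0 0 0 1
0 0 1 1
0 0 0 1
0 0 0 0
0 0 0 0

After press 6 at (1,3):
0 0 0 0
0 0 0 0
0 0 0 0
0 0 0 0
0 0 0 0

Lights still on: 0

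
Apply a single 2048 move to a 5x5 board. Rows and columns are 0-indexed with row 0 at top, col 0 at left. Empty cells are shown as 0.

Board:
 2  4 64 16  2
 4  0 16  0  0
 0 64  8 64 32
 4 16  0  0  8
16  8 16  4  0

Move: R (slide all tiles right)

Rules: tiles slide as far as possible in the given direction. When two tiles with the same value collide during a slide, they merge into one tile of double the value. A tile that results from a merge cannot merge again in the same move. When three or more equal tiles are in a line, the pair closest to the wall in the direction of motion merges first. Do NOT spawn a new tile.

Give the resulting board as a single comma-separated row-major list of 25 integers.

Answer: 2, 4, 64, 16, 2, 0, 0, 0, 4, 16, 0, 64, 8, 64, 32, 0, 0, 4, 16, 8, 0, 16, 8, 16, 4

Derivation:
Slide right:
row 0: [2, 4, 64, 16, 2] -> [2, 4, 64, 16, 2]
row 1: [4, 0, 16, 0, 0] -> [0, 0, 0, 4, 16]
row 2: [0, 64, 8, 64, 32] -> [0, 64, 8, 64, 32]
row 3: [4, 16, 0, 0, 8] -> [0, 0, 4, 16, 8]
row 4: [16, 8, 16, 4, 0] -> [0, 16, 8, 16, 4]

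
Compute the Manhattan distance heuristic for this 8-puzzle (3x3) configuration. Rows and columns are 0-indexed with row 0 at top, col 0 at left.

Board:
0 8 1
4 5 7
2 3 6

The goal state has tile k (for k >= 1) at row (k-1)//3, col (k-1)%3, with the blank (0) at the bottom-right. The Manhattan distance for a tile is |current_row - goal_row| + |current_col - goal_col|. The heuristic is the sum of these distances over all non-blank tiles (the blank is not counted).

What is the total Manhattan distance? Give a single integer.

Answer: 14

Derivation:
Tile 8: (0,1)->(2,1) = 2
Tile 1: (0,2)->(0,0) = 2
Tile 4: (1,0)->(1,0) = 0
Tile 5: (1,1)->(1,1) = 0
Tile 7: (1,2)->(2,0) = 3
Tile 2: (2,0)->(0,1) = 3
Tile 3: (2,1)->(0,2) = 3
Tile 6: (2,2)->(1,2) = 1
Sum: 2 + 2 + 0 + 0 + 3 + 3 + 3 + 1 = 14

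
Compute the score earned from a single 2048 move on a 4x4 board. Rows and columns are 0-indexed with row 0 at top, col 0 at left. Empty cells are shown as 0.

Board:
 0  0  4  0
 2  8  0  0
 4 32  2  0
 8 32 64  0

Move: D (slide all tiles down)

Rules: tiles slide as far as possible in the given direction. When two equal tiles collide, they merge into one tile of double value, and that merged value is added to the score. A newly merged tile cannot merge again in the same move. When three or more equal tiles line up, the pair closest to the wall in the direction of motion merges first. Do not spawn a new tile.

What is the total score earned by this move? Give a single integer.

Slide down:
col 0: [0, 2, 4, 8] -> [0, 2, 4, 8]  score +0 (running 0)
col 1: [0, 8, 32, 32] -> [0, 0, 8, 64]  score +64 (running 64)
col 2: [4, 0, 2, 64] -> [0, 4, 2, 64]  score +0 (running 64)
col 3: [0, 0, 0, 0] -> [0, 0, 0, 0]  score +0 (running 64)
Board after move:
 0  0  0  0
 2  0  4  0
 4  8  2  0
 8 64 64  0

Answer: 64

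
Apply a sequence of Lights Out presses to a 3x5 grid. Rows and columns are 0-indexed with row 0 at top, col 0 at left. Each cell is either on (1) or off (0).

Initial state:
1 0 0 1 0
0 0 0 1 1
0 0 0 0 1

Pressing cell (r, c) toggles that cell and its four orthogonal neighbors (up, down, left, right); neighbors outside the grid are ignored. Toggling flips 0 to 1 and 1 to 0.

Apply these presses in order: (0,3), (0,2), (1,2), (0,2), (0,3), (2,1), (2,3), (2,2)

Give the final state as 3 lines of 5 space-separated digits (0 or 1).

After press 1 at (0,3):
1 0 1 0 1
0 0 0 0 1
0 0 0 0 1

After press 2 at (0,2):
1 1 0 1 1
0 0 1 0 1
0 0 0 0 1

After press 3 at (1,2):
1 1 1 1 1
0 1 0 1 1
0 0 1 0 1

After press 4 at (0,2):
1 0 0 0 1
0 1 1 1 1
0 0 1 0 1

After press 5 at (0,3):
1 0 1 1 0
0 1 1 0 1
0 0 1 0 1

After press 6 at (2,1):
1 0 1 1 0
0 0 1 0 1
1 1 0 0 1

After press 7 at (2,3):
1 0 1 1 0
0 0 1 1 1
1 1 1 1 0

After press 8 at (2,2):
1 0 1 1 0
0 0 0 1 1
1 0 0 0 0

Answer: 1 0 1 1 0
0 0 0 1 1
1 0 0 0 0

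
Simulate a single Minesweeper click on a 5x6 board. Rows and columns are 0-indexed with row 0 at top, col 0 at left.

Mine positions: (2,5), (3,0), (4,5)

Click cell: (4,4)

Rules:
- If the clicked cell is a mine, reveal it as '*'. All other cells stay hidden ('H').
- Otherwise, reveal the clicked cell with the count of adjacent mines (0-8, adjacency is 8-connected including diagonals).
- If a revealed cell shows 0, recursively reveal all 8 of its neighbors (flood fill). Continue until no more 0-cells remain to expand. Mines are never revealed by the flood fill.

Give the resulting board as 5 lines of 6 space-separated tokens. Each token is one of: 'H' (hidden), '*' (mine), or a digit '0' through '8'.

H H H H H H
H H H H H H
H H H H H H
H H H H H H
H H H H 1 H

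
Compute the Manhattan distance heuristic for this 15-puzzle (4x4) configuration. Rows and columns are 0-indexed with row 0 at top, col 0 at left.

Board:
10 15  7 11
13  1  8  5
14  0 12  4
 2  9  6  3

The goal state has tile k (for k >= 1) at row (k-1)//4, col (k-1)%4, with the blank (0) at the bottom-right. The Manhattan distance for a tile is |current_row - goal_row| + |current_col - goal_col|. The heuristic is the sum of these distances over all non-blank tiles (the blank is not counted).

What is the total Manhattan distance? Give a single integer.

Tile 10: (0,0)->(2,1) = 3
Tile 15: (0,1)->(3,2) = 4
Tile 7: (0,2)->(1,2) = 1
Tile 11: (0,3)->(2,2) = 3
Tile 13: (1,0)->(3,0) = 2
Tile 1: (1,1)->(0,0) = 2
Tile 8: (1,2)->(1,3) = 1
Tile 5: (1,3)->(1,0) = 3
Tile 14: (2,0)->(3,1) = 2
Tile 12: (2,2)->(2,3) = 1
Tile 4: (2,3)->(0,3) = 2
Tile 2: (3,0)->(0,1) = 4
Tile 9: (3,1)->(2,0) = 2
Tile 6: (3,2)->(1,1) = 3
Tile 3: (3,3)->(0,2) = 4
Sum: 3 + 4 + 1 + 3 + 2 + 2 + 1 + 3 + 2 + 1 + 2 + 4 + 2 + 3 + 4 = 37

Answer: 37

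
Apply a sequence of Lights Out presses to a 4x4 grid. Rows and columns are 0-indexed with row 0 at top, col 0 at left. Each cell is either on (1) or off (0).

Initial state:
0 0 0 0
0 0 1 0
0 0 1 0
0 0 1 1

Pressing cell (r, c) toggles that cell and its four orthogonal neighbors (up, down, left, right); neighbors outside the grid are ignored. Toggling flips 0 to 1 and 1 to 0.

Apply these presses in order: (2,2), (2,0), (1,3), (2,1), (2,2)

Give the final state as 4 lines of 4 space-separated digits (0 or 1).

Answer: 0 0 0 1
1 1 0 1
0 0 0 1
1 1 1 1

Derivation:
After press 1 at (2,2):
0 0 0 0
0 0 0 0
0 1 0 1
0 0 0 1

After press 2 at (2,0):
0 0 0 0
1 0 0 0
1 0 0 1
1 0 0 1

After press 3 at (1,3):
0 0 0 1
1 0 1 1
1 0 0 0
1 0 0 1

After press 4 at (2,1):
0 0 0 1
1 1 1 1
0 1 1 0
1 1 0 1

After press 5 at (2,2):
0 0 0 1
1 1 0 1
0 0 0 1
1 1 1 1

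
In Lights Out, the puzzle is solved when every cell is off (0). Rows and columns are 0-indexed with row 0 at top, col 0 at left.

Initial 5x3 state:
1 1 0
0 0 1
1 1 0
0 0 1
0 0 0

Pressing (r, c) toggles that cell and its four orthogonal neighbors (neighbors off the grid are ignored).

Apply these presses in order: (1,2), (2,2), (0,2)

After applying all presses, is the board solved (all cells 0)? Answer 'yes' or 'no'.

Answer: no

Derivation:
After press 1 at (1,2):
1 1 1
0 1 0
1 1 1
0 0 1
0 0 0

After press 2 at (2,2):
1 1 1
0 1 1
1 0 0
0 0 0
0 0 0

After press 3 at (0,2):
1 0 0
0 1 0
1 0 0
0 0 0
0 0 0

Lights still on: 3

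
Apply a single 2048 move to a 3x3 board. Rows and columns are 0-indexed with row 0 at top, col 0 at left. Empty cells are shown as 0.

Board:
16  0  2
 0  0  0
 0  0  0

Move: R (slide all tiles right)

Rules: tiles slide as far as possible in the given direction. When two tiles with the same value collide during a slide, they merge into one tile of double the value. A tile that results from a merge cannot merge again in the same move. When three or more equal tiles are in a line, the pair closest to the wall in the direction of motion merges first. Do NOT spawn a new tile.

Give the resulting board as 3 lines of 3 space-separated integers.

Answer:  0 16  2
 0  0  0
 0  0  0

Derivation:
Slide right:
row 0: [16, 0, 2] -> [0, 16, 2]
row 1: [0, 0, 0] -> [0, 0, 0]
row 2: [0, 0, 0] -> [0, 0, 0]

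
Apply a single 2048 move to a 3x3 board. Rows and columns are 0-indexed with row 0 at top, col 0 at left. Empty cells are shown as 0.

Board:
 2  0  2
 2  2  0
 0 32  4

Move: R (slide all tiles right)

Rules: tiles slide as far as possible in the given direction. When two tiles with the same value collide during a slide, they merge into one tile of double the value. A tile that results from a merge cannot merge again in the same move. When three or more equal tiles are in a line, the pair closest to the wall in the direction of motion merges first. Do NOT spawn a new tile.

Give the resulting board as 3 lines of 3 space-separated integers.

Slide right:
row 0: [2, 0, 2] -> [0, 0, 4]
row 1: [2, 2, 0] -> [0, 0, 4]
row 2: [0, 32, 4] -> [0, 32, 4]

Answer:  0  0  4
 0  0  4
 0 32  4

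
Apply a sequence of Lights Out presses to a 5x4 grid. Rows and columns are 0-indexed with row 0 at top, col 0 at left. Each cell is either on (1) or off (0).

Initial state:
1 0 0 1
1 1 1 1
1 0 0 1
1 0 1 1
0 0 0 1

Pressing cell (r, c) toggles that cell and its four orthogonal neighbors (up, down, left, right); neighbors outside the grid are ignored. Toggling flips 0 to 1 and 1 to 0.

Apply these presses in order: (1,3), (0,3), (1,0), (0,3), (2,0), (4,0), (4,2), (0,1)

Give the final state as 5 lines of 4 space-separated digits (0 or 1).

Answer: 1 1 1 0
1 1 0 0
1 1 0 0
1 0 0 1
1 0 1 0

Derivation:
After press 1 at (1,3):
1 0 0 0
1 1 0 0
1 0 0 0
1 0 1 1
0 0 0 1

After press 2 at (0,3):
1 0 1 1
1 1 0 1
1 0 0 0
1 0 1 1
0 0 0 1

After press 3 at (1,0):
0 0 1 1
0 0 0 1
0 0 0 0
1 0 1 1
0 0 0 1

After press 4 at (0,3):
0 0 0 0
0 0 0 0
0 0 0 0
1 0 1 1
0 0 0 1

After press 5 at (2,0):
0 0 0 0
1 0 0 0
1 1 0 0
0 0 1 1
0 0 0 1

After press 6 at (4,0):
0 0 0 0
1 0 0 0
1 1 0 0
1 0 1 1
1 1 0 1

After press 7 at (4,2):
0 0 0 0
1 0 0 0
1 1 0 0
1 0 0 1
1 0 1 0

After press 8 at (0,1):
1 1 1 0
1 1 0 0
1 1 0 0
1 0 0 1
1 0 1 0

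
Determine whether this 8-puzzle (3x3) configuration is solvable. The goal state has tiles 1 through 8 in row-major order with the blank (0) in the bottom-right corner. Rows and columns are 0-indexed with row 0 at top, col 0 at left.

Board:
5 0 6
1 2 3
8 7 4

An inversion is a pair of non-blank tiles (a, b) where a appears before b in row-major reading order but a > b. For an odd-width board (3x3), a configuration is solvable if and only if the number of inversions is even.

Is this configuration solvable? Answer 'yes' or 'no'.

Inversions (pairs i<j in row-major order where tile[i] > tile[j] > 0): 11
11 is odd, so the puzzle is not solvable.

Answer: no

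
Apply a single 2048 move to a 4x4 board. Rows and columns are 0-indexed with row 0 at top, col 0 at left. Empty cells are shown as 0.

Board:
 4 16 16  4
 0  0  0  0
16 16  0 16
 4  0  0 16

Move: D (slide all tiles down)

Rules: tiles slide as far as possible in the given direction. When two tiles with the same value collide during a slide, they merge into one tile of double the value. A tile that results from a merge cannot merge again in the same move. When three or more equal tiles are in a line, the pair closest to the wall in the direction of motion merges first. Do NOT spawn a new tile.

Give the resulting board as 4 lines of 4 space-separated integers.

Answer:  0  0  0  0
 4  0  0  0
16  0  0  4
 4 32 16 32

Derivation:
Slide down:
col 0: [4, 0, 16, 4] -> [0, 4, 16, 4]
col 1: [16, 0, 16, 0] -> [0, 0, 0, 32]
col 2: [16, 0, 0, 0] -> [0, 0, 0, 16]
col 3: [4, 0, 16, 16] -> [0, 0, 4, 32]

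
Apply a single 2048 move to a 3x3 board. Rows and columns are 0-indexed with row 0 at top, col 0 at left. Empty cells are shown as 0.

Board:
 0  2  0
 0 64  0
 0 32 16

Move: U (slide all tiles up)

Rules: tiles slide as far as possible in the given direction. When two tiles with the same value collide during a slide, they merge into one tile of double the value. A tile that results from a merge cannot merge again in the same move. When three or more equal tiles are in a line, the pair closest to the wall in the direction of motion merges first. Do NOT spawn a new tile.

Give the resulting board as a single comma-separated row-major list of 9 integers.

Answer: 0, 2, 16, 0, 64, 0, 0, 32, 0

Derivation:
Slide up:
col 0: [0, 0, 0] -> [0, 0, 0]
col 1: [2, 64, 32] -> [2, 64, 32]
col 2: [0, 0, 16] -> [16, 0, 0]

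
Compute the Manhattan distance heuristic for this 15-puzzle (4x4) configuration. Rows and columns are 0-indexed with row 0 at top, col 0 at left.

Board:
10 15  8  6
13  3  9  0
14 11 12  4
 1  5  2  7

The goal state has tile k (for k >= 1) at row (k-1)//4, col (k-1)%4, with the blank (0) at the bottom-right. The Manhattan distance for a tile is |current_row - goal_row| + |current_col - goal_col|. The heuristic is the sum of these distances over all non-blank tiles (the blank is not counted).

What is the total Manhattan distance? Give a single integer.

Tile 10: at (0,0), goal (2,1), distance |0-2|+|0-1| = 3
Tile 15: at (0,1), goal (3,2), distance |0-3|+|1-2| = 4
Tile 8: at (0,2), goal (1,3), distance |0-1|+|2-3| = 2
Tile 6: at (0,3), goal (1,1), distance |0-1|+|3-1| = 3
Tile 13: at (1,0), goal (3,0), distance |1-3|+|0-0| = 2
Tile 3: at (1,1), goal (0,2), distance |1-0|+|1-2| = 2
Tile 9: at (1,2), goal (2,0), distance |1-2|+|2-0| = 3
Tile 14: at (2,0), goal (3,1), distance |2-3|+|0-1| = 2
Tile 11: at (2,1), goal (2,2), distance |2-2|+|1-2| = 1
Tile 12: at (2,2), goal (2,3), distance |2-2|+|2-3| = 1
Tile 4: at (2,3), goal (0,3), distance |2-0|+|3-3| = 2
Tile 1: at (3,0), goal (0,0), distance |3-0|+|0-0| = 3
Tile 5: at (3,1), goal (1,0), distance |3-1|+|1-0| = 3
Tile 2: at (3,2), goal (0,1), distance |3-0|+|2-1| = 4
Tile 7: at (3,3), goal (1,2), distance |3-1|+|3-2| = 3
Sum: 3 + 4 + 2 + 3 + 2 + 2 + 3 + 2 + 1 + 1 + 2 + 3 + 3 + 4 + 3 = 38

Answer: 38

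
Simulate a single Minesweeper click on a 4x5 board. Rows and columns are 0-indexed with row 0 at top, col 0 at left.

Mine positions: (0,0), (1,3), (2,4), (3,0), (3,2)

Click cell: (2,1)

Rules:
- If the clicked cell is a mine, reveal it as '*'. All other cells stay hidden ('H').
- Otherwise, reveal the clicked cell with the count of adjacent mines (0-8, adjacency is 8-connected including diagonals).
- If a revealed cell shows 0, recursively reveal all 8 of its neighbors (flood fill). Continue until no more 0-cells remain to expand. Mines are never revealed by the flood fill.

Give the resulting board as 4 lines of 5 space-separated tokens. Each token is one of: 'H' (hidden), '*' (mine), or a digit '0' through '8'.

H H H H H
H H H H H
H 2 H H H
H H H H H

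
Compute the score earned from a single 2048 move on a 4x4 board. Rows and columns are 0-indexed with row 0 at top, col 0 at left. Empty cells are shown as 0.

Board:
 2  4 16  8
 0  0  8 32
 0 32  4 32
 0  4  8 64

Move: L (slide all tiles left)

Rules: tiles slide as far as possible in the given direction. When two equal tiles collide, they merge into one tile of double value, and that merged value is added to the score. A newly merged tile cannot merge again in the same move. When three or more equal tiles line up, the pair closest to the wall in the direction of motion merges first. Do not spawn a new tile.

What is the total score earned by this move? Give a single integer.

Slide left:
row 0: [2, 4, 16, 8] -> [2, 4, 16, 8]  score +0 (running 0)
row 1: [0, 0, 8, 32] -> [8, 32, 0, 0]  score +0 (running 0)
row 2: [0, 32, 4, 32] -> [32, 4, 32, 0]  score +0 (running 0)
row 3: [0, 4, 8, 64] -> [4, 8, 64, 0]  score +0 (running 0)
Board after move:
 2  4 16  8
 8 32  0  0
32  4 32  0
 4  8 64  0

Answer: 0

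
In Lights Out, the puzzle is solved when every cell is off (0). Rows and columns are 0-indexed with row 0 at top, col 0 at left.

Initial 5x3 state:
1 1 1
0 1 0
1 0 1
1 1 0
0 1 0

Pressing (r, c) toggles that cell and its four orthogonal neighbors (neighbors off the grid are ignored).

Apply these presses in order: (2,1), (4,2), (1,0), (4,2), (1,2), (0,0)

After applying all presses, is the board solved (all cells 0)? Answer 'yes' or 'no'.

Answer: no

Derivation:
After press 1 at (2,1):
1 1 1
0 0 0
0 1 0
1 0 0
0 1 0

After press 2 at (4,2):
1 1 1
0 0 0
0 1 0
1 0 1
0 0 1

After press 3 at (1,0):
0 1 1
1 1 0
1 1 0
1 0 1
0 0 1

After press 4 at (4,2):
0 1 1
1 1 0
1 1 0
1 0 0
0 1 0

After press 5 at (1,2):
0 1 0
1 0 1
1 1 1
1 0 0
0 1 0

After press 6 at (0,0):
1 0 0
0 0 1
1 1 1
1 0 0
0 1 0

Lights still on: 7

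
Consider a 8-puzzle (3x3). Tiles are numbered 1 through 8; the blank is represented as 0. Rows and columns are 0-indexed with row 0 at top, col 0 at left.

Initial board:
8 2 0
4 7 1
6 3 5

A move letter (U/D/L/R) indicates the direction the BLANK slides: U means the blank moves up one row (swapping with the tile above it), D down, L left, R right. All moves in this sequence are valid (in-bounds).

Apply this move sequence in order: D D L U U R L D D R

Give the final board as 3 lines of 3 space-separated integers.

Answer: 8 2 1
4 7 5
6 3 0

Derivation:
After move 1 (D):
8 2 1
4 7 0
6 3 5

After move 2 (D):
8 2 1
4 7 5
6 3 0

After move 3 (L):
8 2 1
4 7 5
6 0 3

After move 4 (U):
8 2 1
4 0 5
6 7 3

After move 5 (U):
8 0 1
4 2 5
6 7 3

After move 6 (R):
8 1 0
4 2 5
6 7 3

After move 7 (L):
8 0 1
4 2 5
6 7 3

After move 8 (D):
8 2 1
4 0 5
6 7 3

After move 9 (D):
8 2 1
4 7 5
6 0 3

After move 10 (R):
8 2 1
4 7 5
6 3 0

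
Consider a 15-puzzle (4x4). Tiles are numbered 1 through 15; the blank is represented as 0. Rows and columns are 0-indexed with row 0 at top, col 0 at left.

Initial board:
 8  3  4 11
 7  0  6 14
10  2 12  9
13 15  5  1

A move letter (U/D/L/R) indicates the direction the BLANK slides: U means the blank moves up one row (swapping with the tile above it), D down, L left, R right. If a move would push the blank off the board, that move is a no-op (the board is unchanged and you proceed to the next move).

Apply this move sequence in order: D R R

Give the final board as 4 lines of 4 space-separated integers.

After move 1 (D):
 8  3  4 11
 7  2  6 14
10  0 12  9
13 15  5  1

After move 2 (R):
 8  3  4 11
 7  2  6 14
10 12  0  9
13 15  5  1

After move 3 (R):
 8  3  4 11
 7  2  6 14
10 12  9  0
13 15  5  1

Answer:  8  3  4 11
 7  2  6 14
10 12  9  0
13 15  5  1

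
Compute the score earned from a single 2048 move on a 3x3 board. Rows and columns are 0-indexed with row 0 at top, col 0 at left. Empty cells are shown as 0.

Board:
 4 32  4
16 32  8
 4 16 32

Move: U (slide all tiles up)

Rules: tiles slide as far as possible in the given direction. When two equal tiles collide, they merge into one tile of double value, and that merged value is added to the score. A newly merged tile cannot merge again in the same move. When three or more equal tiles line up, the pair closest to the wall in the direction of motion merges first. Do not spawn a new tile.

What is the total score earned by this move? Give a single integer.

Answer: 64

Derivation:
Slide up:
col 0: [4, 16, 4] -> [4, 16, 4]  score +0 (running 0)
col 1: [32, 32, 16] -> [64, 16, 0]  score +64 (running 64)
col 2: [4, 8, 32] -> [4, 8, 32]  score +0 (running 64)
Board after move:
 4 64  4
16 16  8
 4  0 32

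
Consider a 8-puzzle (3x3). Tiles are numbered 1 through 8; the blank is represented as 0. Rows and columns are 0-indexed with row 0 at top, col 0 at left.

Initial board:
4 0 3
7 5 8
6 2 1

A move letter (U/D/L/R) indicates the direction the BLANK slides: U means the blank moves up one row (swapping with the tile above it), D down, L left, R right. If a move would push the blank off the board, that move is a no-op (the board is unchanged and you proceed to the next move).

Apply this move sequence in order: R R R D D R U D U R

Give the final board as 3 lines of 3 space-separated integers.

Answer: 4 3 8
7 5 0
6 2 1

Derivation:
After move 1 (R):
4 3 0
7 5 8
6 2 1

After move 2 (R):
4 3 0
7 5 8
6 2 1

After move 3 (R):
4 3 0
7 5 8
6 2 1

After move 4 (D):
4 3 8
7 5 0
6 2 1

After move 5 (D):
4 3 8
7 5 1
6 2 0

After move 6 (R):
4 3 8
7 5 1
6 2 0

After move 7 (U):
4 3 8
7 5 0
6 2 1

After move 8 (D):
4 3 8
7 5 1
6 2 0

After move 9 (U):
4 3 8
7 5 0
6 2 1

After move 10 (R):
4 3 8
7 5 0
6 2 1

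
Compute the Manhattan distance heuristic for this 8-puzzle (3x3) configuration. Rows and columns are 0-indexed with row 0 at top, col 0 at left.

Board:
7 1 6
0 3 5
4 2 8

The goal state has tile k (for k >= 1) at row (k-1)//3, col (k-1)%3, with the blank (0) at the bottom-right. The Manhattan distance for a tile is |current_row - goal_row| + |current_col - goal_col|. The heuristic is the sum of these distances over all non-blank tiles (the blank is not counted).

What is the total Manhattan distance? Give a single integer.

Tile 7: at (0,0), goal (2,0), distance |0-2|+|0-0| = 2
Tile 1: at (0,1), goal (0,0), distance |0-0|+|1-0| = 1
Tile 6: at (0,2), goal (1,2), distance |0-1|+|2-2| = 1
Tile 3: at (1,1), goal (0,2), distance |1-0|+|1-2| = 2
Tile 5: at (1,2), goal (1,1), distance |1-1|+|2-1| = 1
Tile 4: at (2,0), goal (1,0), distance |2-1|+|0-0| = 1
Tile 2: at (2,1), goal (0,1), distance |2-0|+|1-1| = 2
Tile 8: at (2,2), goal (2,1), distance |2-2|+|2-1| = 1
Sum: 2 + 1 + 1 + 2 + 1 + 1 + 2 + 1 = 11

Answer: 11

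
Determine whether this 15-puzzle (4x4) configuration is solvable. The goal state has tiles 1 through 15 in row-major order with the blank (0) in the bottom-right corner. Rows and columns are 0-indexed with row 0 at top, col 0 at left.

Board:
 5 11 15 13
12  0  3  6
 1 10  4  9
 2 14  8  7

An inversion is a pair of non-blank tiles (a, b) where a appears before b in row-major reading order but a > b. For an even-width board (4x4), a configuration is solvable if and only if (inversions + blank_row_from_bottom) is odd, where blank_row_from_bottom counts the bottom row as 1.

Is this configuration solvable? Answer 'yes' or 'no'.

Answer: no

Derivation:
Inversions: 61
Blank is in row 1 (0-indexed from top), which is row 3 counting from the bottom (bottom = 1).
61 + 3 = 64, which is even, so the puzzle is not solvable.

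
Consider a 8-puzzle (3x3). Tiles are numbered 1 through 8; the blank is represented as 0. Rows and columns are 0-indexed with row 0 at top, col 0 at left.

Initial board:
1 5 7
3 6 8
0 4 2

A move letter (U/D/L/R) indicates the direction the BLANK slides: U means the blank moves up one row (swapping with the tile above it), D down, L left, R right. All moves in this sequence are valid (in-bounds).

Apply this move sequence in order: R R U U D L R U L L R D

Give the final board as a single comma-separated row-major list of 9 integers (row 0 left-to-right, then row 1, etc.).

Answer: 1, 6, 5, 3, 0, 7, 4, 2, 8

Derivation:
After move 1 (R):
1 5 7
3 6 8
4 0 2

After move 2 (R):
1 5 7
3 6 8
4 2 0

After move 3 (U):
1 5 7
3 6 0
4 2 8

After move 4 (U):
1 5 0
3 6 7
4 2 8

After move 5 (D):
1 5 7
3 6 0
4 2 8

After move 6 (L):
1 5 7
3 0 6
4 2 8

After move 7 (R):
1 5 7
3 6 0
4 2 8

After move 8 (U):
1 5 0
3 6 7
4 2 8

After move 9 (L):
1 0 5
3 6 7
4 2 8

After move 10 (L):
0 1 5
3 6 7
4 2 8

After move 11 (R):
1 0 5
3 6 7
4 2 8

After move 12 (D):
1 6 5
3 0 7
4 2 8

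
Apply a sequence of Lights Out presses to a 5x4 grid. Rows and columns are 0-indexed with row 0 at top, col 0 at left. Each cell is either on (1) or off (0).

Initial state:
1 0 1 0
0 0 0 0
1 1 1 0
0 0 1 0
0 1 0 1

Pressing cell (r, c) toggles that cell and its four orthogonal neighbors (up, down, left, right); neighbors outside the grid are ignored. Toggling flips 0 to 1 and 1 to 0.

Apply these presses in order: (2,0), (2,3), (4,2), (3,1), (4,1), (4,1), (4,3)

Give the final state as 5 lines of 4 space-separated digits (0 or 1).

Answer: 1 0 1 0
1 0 0 1
0 1 0 1
0 1 1 0
0 1 0 1

Derivation:
After press 1 at (2,0):
1 0 1 0
1 0 0 0
0 0 1 0
1 0 1 0
0 1 0 1

After press 2 at (2,3):
1 0 1 0
1 0 0 1
0 0 0 1
1 0 1 1
0 1 0 1

After press 3 at (4,2):
1 0 1 0
1 0 0 1
0 0 0 1
1 0 0 1
0 0 1 0

After press 4 at (3,1):
1 0 1 0
1 0 0 1
0 1 0 1
0 1 1 1
0 1 1 0

After press 5 at (4,1):
1 0 1 0
1 0 0 1
0 1 0 1
0 0 1 1
1 0 0 0

After press 6 at (4,1):
1 0 1 0
1 0 0 1
0 1 0 1
0 1 1 1
0 1 1 0

After press 7 at (4,3):
1 0 1 0
1 0 0 1
0 1 0 1
0 1 1 0
0 1 0 1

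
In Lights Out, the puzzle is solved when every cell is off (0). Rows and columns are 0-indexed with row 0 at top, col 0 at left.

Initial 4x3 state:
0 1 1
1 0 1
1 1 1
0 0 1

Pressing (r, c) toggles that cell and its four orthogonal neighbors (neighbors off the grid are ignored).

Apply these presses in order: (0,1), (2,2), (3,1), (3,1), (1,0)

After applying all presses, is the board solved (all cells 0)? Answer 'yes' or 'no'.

Answer: yes

Derivation:
After press 1 at (0,1):
1 0 0
1 1 1
1 1 1
0 0 1

After press 2 at (2,2):
1 0 0
1 1 0
1 0 0
0 0 0

After press 3 at (3,1):
1 0 0
1 1 0
1 1 0
1 1 1

After press 4 at (3,1):
1 0 0
1 1 0
1 0 0
0 0 0

After press 5 at (1,0):
0 0 0
0 0 0
0 0 0
0 0 0

Lights still on: 0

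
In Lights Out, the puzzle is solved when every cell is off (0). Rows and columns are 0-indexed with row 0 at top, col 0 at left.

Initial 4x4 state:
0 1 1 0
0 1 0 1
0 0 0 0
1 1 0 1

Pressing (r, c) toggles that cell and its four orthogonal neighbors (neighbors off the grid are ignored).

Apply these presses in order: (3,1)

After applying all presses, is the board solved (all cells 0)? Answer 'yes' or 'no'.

After press 1 at (3,1):
0 1 1 0
0 1 0 1
0 1 0 0
0 0 1 1

Lights still on: 7

Answer: no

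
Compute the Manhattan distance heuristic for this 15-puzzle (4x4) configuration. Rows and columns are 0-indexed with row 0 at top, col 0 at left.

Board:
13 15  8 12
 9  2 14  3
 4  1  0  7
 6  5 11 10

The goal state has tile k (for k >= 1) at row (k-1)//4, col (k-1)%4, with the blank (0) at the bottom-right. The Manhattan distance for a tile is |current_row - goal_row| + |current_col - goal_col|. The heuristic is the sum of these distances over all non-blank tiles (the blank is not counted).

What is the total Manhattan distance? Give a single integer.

Tile 13: at (0,0), goal (3,0), distance |0-3|+|0-0| = 3
Tile 15: at (0,1), goal (3,2), distance |0-3|+|1-2| = 4
Tile 8: at (0,2), goal (1,3), distance |0-1|+|2-3| = 2
Tile 12: at (0,3), goal (2,3), distance |0-2|+|3-3| = 2
Tile 9: at (1,0), goal (2,0), distance |1-2|+|0-0| = 1
Tile 2: at (1,1), goal (0,1), distance |1-0|+|1-1| = 1
Tile 14: at (1,2), goal (3,1), distance |1-3|+|2-1| = 3
Tile 3: at (1,3), goal (0,2), distance |1-0|+|3-2| = 2
Tile 4: at (2,0), goal (0,3), distance |2-0|+|0-3| = 5
Tile 1: at (2,1), goal (0,0), distance |2-0|+|1-0| = 3
Tile 7: at (2,3), goal (1,2), distance |2-1|+|3-2| = 2
Tile 6: at (3,0), goal (1,1), distance |3-1|+|0-1| = 3
Tile 5: at (3,1), goal (1,0), distance |3-1|+|1-0| = 3
Tile 11: at (3,2), goal (2,2), distance |3-2|+|2-2| = 1
Tile 10: at (3,3), goal (2,1), distance |3-2|+|3-1| = 3
Sum: 3 + 4 + 2 + 2 + 1 + 1 + 3 + 2 + 5 + 3 + 2 + 3 + 3 + 1 + 3 = 38

Answer: 38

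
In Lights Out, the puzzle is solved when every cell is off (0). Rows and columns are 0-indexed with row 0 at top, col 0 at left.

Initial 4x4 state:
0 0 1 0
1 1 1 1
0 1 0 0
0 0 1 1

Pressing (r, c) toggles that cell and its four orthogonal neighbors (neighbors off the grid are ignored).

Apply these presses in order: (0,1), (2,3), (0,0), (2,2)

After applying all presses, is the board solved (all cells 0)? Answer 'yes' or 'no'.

After press 1 at (0,1):
1 1 0 0
1 0 1 1
0 1 0 0
0 0 1 1

After press 2 at (2,3):
1 1 0 0
1 0 1 0
0 1 1 1
0 0 1 0

After press 3 at (0,0):
0 0 0 0
0 0 1 0
0 1 1 1
0 0 1 0

After press 4 at (2,2):
0 0 0 0
0 0 0 0
0 0 0 0
0 0 0 0

Lights still on: 0

Answer: yes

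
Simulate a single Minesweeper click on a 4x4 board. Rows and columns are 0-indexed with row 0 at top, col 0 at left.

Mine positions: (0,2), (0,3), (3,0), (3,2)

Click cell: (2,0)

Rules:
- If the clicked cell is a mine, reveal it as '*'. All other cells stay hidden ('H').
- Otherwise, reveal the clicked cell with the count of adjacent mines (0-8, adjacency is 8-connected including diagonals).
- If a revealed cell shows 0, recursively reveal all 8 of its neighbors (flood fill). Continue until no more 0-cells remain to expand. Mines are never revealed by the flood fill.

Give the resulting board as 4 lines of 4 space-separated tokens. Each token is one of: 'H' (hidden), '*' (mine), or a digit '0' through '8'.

H H H H
H H H H
1 H H H
H H H H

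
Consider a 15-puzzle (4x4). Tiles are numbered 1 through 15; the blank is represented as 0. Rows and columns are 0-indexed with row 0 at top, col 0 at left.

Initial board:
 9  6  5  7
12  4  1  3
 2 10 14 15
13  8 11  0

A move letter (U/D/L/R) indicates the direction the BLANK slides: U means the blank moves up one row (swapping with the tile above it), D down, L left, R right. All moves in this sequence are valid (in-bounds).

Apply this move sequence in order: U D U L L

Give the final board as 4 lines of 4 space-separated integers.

After move 1 (U):
 9  6  5  7
12  4  1  3
 2 10 14  0
13  8 11 15

After move 2 (D):
 9  6  5  7
12  4  1  3
 2 10 14 15
13  8 11  0

After move 3 (U):
 9  6  5  7
12  4  1  3
 2 10 14  0
13  8 11 15

After move 4 (L):
 9  6  5  7
12  4  1  3
 2 10  0 14
13  8 11 15

After move 5 (L):
 9  6  5  7
12  4  1  3
 2  0 10 14
13  8 11 15

Answer:  9  6  5  7
12  4  1  3
 2  0 10 14
13  8 11 15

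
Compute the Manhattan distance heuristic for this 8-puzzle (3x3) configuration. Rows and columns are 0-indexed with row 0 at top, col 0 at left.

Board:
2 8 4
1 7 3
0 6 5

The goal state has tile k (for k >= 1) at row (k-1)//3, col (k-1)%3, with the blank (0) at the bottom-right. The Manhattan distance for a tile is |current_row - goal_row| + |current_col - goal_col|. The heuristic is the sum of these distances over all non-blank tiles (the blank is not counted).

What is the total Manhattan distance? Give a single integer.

Tile 2: (0,0)->(0,1) = 1
Tile 8: (0,1)->(2,1) = 2
Tile 4: (0,2)->(1,0) = 3
Tile 1: (1,0)->(0,0) = 1
Tile 7: (1,1)->(2,0) = 2
Tile 3: (1,2)->(0,2) = 1
Tile 6: (2,1)->(1,2) = 2
Tile 5: (2,2)->(1,1) = 2
Sum: 1 + 2 + 3 + 1 + 2 + 1 + 2 + 2 = 14

Answer: 14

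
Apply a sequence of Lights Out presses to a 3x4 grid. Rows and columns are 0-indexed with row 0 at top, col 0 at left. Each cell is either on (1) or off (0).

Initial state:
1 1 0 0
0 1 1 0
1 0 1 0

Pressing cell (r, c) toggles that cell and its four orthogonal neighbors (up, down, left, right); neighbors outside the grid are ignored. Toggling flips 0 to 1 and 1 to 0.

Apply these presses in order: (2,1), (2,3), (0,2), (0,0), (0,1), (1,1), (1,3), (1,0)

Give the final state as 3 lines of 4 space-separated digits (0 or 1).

After press 1 at (2,1):
1 1 0 0
0 0 1 0
0 1 0 0

After press 2 at (2,3):
1 1 0 0
0 0 1 1
0 1 1 1

After press 3 at (0,2):
1 0 1 1
0 0 0 1
0 1 1 1

After press 4 at (0,0):
0 1 1 1
1 0 0 1
0 1 1 1

After press 5 at (0,1):
1 0 0 1
1 1 0 1
0 1 1 1

After press 6 at (1,1):
1 1 0 1
0 0 1 1
0 0 1 1

After press 7 at (1,3):
1 1 0 0
0 0 0 0
0 0 1 0

After press 8 at (1,0):
0 1 0 0
1 1 0 0
1 0 1 0

Answer: 0 1 0 0
1 1 0 0
1 0 1 0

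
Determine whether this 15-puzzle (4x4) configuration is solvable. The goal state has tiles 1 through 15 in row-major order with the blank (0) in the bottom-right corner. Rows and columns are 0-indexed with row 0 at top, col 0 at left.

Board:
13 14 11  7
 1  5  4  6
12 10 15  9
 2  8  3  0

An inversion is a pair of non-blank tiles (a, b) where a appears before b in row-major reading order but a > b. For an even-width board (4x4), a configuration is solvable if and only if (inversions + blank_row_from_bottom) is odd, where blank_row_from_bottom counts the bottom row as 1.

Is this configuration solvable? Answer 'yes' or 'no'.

Inversions: 64
Blank is in row 3 (0-indexed from top), which is row 1 counting from the bottom (bottom = 1).
64 + 1 = 65, which is odd, so the puzzle is solvable.

Answer: yes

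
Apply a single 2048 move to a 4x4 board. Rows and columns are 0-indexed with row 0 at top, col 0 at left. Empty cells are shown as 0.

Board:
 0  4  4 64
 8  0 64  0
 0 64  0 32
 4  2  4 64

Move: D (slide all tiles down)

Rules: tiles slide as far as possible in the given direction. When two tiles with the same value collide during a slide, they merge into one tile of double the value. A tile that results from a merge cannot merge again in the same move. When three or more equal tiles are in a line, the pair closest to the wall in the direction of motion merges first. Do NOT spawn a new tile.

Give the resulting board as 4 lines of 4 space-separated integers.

Slide down:
col 0: [0, 8, 0, 4] -> [0, 0, 8, 4]
col 1: [4, 0, 64, 2] -> [0, 4, 64, 2]
col 2: [4, 64, 0, 4] -> [0, 4, 64, 4]
col 3: [64, 0, 32, 64] -> [0, 64, 32, 64]

Answer:  0  0  0  0
 0  4  4 64
 8 64 64 32
 4  2  4 64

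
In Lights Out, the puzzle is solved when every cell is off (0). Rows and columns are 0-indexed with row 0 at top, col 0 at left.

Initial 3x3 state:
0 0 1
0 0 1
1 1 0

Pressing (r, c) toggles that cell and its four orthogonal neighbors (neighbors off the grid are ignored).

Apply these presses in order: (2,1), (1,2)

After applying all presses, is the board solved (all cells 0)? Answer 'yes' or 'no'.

After press 1 at (2,1):
0 0 1
0 1 1
0 0 1

After press 2 at (1,2):
0 0 0
0 0 0
0 0 0

Lights still on: 0

Answer: yes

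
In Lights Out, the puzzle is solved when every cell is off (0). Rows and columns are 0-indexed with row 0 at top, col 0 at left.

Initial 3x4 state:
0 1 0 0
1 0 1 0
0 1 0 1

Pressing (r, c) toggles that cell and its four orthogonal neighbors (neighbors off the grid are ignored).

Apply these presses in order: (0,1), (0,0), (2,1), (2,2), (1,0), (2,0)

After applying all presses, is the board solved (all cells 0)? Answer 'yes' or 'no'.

Answer: no

Derivation:
After press 1 at (0,1):
1 0 1 0
1 1 1 0
0 1 0 1

After press 2 at (0,0):
0 1 1 0
0 1 1 0
0 1 0 1

After press 3 at (2,1):
0 1 1 0
0 0 1 0
1 0 1 1

After press 4 at (2,2):
0 1 1 0
0 0 0 0
1 1 0 0

After press 5 at (1,0):
1 1 1 0
1 1 0 0
0 1 0 0

After press 6 at (2,0):
1 1 1 0
0 1 0 0
1 0 0 0

Lights still on: 5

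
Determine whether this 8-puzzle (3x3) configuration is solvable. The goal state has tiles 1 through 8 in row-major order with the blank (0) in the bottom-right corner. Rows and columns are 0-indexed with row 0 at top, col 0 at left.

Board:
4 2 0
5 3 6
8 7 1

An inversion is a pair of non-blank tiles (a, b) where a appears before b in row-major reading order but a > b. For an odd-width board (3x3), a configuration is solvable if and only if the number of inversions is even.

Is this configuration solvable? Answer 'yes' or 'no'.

Inversions (pairs i<j in row-major order where tile[i] > tile[j] > 0): 11
11 is odd, so the puzzle is not solvable.

Answer: no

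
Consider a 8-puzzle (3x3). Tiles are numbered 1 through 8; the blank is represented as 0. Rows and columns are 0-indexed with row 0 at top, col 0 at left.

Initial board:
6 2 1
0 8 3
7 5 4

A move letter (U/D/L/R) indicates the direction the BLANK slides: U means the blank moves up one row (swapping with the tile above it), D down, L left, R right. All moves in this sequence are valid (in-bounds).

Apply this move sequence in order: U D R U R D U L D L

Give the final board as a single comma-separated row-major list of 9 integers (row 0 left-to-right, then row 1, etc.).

Answer: 6, 2, 1, 0, 8, 3, 7, 5, 4

Derivation:
After move 1 (U):
0 2 1
6 8 3
7 5 4

After move 2 (D):
6 2 1
0 8 3
7 5 4

After move 3 (R):
6 2 1
8 0 3
7 5 4

After move 4 (U):
6 0 1
8 2 3
7 5 4

After move 5 (R):
6 1 0
8 2 3
7 5 4

After move 6 (D):
6 1 3
8 2 0
7 5 4

After move 7 (U):
6 1 0
8 2 3
7 5 4

After move 8 (L):
6 0 1
8 2 3
7 5 4

After move 9 (D):
6 2 1
8 0 3
7 5 4

After move 10 (L):
6 2 1
0 8 3
7 5 4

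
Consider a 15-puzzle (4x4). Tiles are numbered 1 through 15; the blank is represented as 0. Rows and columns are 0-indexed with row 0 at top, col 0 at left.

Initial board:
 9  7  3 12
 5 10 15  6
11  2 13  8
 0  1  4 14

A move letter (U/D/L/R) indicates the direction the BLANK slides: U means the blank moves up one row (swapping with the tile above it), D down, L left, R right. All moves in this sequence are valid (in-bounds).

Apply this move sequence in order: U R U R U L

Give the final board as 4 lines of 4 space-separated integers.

After move 1 (U):
 9  7  3 12
 5 10 15  6
 0  2 13  8
11  1  4 14

After move 2 (R):
 9  7  3 12
 5 10 15  6
 2  0 13  8
11  1  4 14

After move 3 (U):
 9  7  3 12
 5  0 15  6
 2 10 13  8
11  1  4 14

After move 4 (R):
 9  7  3 12
 5 15  0  6
 2 10 13  8
11  1  4 14

After move 5 (U):
 9  7  0 12
 5 15  3  6
 2 10 13  8
11  1  4 14

After move 6 (L):
 9  0  7 12
 5 15  3  6
 2 10 13  8
11  1  4 14

Answer:  9  0  7 12
 5 15  3  6
 2 10 13  8
11  1  4 14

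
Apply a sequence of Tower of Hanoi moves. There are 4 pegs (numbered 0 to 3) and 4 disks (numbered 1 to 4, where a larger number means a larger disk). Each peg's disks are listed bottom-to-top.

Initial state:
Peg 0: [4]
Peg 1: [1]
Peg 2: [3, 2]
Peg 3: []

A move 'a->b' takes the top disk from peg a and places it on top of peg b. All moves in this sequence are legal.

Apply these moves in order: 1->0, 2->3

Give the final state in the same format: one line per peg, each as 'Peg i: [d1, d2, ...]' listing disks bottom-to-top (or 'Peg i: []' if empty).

Answer: Peg 0: [4, 1]
Peg 1: []
Peg 2: [3]
Peg 3: [2]

Derivation:
After move 1 (1->0):
Peg 0: [4, 1]
Peg 1: []
Peg 2: [3, 2]
Peg 3: []

After move 2 (2->3):
Peg 0: [4, 1]
Peg 1: []
Peg 2: [3]
Peg 3: [2]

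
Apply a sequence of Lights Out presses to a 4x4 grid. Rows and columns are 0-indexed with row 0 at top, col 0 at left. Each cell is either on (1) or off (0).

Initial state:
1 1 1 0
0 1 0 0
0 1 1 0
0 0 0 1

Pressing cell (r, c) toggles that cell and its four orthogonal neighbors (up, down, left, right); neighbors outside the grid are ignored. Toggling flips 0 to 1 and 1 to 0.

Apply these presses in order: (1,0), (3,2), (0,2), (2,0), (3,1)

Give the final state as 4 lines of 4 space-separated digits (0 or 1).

Answer: 0 0 0 1
0 0 1 0
0 1 0 0
0 0 0 0

Derivation:
After press 1 at (1,0):
0 1 1 0
1 0 0 0
1 1 1 0
0 0 0 1

After press 2 at (3,2):
0 1 1 0
1 0 0 0
1 1 0 0
0 1 1 0

After press 3 at (0,2):
0 0 0 1
1 0 1 0
1 1 0 0
0 1 1 0

After press 4 at (2,0):
0 0 0 1
0 0 1 0
0 0 0 0
1 1 1 0

After press 5 at (3,1):
0 0 0 1
0 0 1 0
0 1 0 0
0 0 0 0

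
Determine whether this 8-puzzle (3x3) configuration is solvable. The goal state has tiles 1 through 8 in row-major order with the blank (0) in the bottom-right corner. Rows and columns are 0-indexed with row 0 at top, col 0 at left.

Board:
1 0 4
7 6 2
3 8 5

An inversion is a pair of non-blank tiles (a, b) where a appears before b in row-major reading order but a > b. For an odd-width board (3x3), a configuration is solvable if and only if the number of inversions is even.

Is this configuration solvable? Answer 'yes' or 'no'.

Answer: yes

Derivation:
Inversions (pairs i<j in row-major order where tile[i] > tile[j] > 0): 10
10 is even, so the puzzle is solvable.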